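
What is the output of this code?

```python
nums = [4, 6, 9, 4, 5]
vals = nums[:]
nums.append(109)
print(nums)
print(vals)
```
[4, 6, 9, 4, 5, 109]
[4, 6, 9, 4, 5]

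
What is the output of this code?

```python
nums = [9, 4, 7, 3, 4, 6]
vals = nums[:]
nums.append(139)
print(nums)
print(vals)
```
[9, 4, 7, 3, 4, 6, 139]
[9, 4, 7, 3, 4, 6]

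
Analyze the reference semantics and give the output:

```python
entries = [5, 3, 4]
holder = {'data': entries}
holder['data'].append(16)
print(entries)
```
[5, 3, 4, 16]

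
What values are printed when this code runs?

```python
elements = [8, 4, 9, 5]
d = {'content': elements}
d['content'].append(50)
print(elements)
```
[8, 4, 9, 5, 50]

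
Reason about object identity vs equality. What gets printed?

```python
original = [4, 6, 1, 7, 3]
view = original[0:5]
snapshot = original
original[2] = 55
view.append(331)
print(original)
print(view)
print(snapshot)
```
[4, 6, 55, 7, 3]
[4, 6, 1, 7, 3, 331]
[4, 6, 55, 7, 3]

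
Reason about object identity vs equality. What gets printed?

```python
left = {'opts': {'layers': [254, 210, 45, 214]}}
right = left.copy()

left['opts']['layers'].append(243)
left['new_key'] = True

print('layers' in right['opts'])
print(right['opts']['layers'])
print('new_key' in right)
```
True
[254, 210, 45, 214, 243]
False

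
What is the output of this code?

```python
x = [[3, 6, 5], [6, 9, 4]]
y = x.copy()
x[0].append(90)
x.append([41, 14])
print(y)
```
[[3, 6, 5, 90], [6, 9, 4]]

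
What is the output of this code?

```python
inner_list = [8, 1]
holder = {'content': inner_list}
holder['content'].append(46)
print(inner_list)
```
[8, 1, 46]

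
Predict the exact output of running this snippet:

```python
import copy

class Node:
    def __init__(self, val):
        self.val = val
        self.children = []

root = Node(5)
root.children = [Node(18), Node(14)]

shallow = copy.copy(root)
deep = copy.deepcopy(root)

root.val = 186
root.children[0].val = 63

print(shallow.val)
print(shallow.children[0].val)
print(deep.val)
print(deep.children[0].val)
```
5
63
5
18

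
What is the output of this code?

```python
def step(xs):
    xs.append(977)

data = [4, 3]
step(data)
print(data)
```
[4, 3, 977]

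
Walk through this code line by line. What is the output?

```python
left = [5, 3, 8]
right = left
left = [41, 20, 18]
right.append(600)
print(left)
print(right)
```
[41, 20, 18]
[5, 3, 8, 600]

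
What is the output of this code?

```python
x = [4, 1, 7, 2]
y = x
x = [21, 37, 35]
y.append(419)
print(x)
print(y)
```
[21, 37, 35]
[4, 1, 7, 2, 419]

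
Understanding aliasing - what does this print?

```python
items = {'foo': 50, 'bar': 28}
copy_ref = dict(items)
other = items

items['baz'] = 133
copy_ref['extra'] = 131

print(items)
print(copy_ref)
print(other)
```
{'foo': 50, 'bar': 28, 'baz': 133}
{'foo': 50, 'bar': 28, 'extra': 131}
{'foo': 50, 'bar': 28, 'baz': 133}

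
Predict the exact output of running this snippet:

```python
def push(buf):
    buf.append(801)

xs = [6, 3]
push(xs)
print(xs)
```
[6, 3, 801]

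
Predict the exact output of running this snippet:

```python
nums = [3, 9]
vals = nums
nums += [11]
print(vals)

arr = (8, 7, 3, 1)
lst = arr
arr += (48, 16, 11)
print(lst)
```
[3, 9, 11]
(8, 7, 3, 1)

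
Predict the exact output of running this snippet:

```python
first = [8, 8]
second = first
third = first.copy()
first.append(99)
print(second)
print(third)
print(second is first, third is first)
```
[8, 8, 99]
[8, 8]
True False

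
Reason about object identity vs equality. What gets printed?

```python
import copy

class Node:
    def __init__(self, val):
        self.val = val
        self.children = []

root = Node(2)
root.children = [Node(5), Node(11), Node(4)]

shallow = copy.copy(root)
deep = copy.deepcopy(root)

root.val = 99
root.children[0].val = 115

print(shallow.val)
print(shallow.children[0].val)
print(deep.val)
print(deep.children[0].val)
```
2
115
2
5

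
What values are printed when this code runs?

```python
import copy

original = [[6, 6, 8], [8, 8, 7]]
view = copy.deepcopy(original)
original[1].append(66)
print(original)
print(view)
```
[[6, 6, 8], [8, 8, 7, 66]]
[[6, 6, 8], [8, 8, 7]]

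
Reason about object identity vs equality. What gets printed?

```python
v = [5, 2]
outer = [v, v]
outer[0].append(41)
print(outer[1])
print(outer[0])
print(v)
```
[5, 2, 41]
[5, 2, 41]
[5, 2, 41]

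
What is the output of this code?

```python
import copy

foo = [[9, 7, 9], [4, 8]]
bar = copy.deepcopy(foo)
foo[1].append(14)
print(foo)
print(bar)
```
[[9, 7, 9], [4, 8, 14]]
[[9, 7, 9], [4, 8]]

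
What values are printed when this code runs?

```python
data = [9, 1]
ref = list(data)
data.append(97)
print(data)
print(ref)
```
[9, 1, 97]
[9, 1]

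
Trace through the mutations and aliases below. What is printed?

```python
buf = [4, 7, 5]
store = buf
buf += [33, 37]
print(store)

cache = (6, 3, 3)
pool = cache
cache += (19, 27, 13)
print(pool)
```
[4, 7, 5, 33, 37]
(6, 3, 3)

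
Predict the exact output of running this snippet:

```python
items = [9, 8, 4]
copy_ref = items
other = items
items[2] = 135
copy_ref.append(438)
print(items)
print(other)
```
[9, 8, 135, 438]
[9, 8, 135, 438]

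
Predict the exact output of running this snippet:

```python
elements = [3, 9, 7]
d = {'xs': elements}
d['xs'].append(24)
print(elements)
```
[3, 9, 7, 24]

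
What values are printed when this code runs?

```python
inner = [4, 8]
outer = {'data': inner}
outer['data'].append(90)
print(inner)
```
[4, 8, 90]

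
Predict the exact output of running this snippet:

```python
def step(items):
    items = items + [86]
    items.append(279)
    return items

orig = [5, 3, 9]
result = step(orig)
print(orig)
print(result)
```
[5, 3, 9]
[5, 3, 9, 86, 279]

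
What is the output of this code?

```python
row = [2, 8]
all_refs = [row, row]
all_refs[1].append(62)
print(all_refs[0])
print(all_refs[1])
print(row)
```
[2, 8, 62]
[2, 8, 62]
[2, 8, 62]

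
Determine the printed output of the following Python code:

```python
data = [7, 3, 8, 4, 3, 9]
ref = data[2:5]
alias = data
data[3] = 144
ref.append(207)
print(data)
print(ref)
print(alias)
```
[7, 3, 8, 144, 3, 9]
[8, 4, 3, 207]
[7, 3, 8, 144, 3, 9]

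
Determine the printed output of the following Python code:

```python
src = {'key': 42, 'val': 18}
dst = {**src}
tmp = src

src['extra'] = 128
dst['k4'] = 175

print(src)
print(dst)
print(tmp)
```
{'key': 42, 'val': 18, 'extra': 128}
{'key': 42, 'val': 18, 'k4': 175}
{'key': 42, 'val': 18, 'extra': 128}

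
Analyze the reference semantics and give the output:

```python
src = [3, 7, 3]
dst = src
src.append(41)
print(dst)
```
[3, 7, 3, 41]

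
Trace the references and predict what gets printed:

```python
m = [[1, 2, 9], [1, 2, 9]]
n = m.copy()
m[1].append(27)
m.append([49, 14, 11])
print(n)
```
[[1, 2, 9], [1, 2, 9, 27]]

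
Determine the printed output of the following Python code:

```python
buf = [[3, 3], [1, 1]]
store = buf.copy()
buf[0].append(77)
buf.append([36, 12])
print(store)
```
[[3, 3, 77], [1, 1]]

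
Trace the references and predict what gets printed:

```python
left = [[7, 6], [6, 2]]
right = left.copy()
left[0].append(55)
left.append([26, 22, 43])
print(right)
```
[[7, 6, 55], [6, 2]]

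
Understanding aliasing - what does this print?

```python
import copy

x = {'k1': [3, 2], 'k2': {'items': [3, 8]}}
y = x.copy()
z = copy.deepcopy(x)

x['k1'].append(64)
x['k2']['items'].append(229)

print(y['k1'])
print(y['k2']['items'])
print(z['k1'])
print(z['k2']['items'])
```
[3, 2, 64]
[3, 8, 229]
[3, 2]
[3, 8]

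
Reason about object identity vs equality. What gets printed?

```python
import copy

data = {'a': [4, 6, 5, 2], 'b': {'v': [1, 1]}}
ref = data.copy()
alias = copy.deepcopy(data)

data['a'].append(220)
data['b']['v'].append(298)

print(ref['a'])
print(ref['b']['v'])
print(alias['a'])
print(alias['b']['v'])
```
[4, 6, 5, 2, 220]
[1, 1, 298]
[4, 6, 5, 2]
[1, 1]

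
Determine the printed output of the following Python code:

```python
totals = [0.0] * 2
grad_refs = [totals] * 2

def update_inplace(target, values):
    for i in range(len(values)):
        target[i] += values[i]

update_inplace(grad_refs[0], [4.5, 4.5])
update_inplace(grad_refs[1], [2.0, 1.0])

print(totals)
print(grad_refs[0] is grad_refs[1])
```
[6.5, 5.5]
True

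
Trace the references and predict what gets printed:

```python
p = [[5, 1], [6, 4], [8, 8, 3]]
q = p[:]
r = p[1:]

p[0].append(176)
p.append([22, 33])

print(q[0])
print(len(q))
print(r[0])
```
[5, 1, 176]
3
[6, 4]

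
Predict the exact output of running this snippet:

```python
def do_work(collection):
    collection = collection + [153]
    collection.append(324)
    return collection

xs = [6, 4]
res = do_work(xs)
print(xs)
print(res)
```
[6, 4]
[6, 4, 153, 324]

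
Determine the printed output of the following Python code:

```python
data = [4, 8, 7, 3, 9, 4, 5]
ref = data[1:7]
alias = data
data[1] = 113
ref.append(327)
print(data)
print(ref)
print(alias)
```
[4, 113, 7, 3, 9, 4, 5]
[8, 7, 3, 9, 4, 5, 327]
[4, 113, 7, 3, 9, 4, 5]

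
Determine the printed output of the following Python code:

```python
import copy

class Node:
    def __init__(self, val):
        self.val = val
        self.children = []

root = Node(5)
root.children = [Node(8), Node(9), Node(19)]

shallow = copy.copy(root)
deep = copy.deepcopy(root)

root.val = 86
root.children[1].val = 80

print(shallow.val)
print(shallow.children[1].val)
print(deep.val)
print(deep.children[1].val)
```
5
80
5
9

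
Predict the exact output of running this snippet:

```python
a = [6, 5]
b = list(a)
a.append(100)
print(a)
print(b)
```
[6, 5, 100]
[6, 5]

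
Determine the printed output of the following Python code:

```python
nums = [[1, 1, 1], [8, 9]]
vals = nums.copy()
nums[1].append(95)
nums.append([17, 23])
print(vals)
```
[[1, 1, 1], [8, 9, 95]]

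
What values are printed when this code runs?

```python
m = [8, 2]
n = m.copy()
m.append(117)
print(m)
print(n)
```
[8, 2, 117]
[8, 2]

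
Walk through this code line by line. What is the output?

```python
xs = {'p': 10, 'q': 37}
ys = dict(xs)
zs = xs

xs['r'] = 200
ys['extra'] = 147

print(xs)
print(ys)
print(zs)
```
{'p': 10, 'q': 37, 'r': 200}
{'p': 10, 'q': 37, 'extra': 147}
{'p': 10, 'q': 37, 'r': 200}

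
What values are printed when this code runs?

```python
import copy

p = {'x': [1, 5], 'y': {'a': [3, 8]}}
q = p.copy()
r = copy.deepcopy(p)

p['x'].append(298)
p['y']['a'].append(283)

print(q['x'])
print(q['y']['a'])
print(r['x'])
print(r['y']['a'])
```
[1, 5, 298]
[3, 8, 283]
[1, 5]
[3, 8]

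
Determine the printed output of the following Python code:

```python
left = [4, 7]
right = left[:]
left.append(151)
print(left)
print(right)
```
[4, 7, 151]
[4, 7]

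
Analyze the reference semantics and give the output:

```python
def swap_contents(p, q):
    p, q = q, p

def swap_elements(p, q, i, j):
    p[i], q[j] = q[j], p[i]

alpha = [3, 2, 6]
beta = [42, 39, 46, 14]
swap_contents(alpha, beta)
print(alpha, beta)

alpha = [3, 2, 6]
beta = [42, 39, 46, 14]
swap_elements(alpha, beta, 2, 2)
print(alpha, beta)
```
[3, 2, 6] [42, 39, 46, 14]
[3, 2, 46] [42, 39, 6, 14]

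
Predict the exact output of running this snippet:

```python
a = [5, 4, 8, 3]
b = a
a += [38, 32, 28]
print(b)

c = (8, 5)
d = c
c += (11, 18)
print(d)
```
[5, 4, 8, 3, 38, 32, 28]
(8, 5)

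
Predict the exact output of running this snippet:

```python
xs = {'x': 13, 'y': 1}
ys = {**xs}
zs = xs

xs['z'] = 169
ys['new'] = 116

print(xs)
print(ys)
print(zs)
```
{'x': 13, 'y': 1, 'z': 169}
{'x': 13, 'y': 1, 'new': 116}
{'x': 13, 'y': 1, 'z': 169}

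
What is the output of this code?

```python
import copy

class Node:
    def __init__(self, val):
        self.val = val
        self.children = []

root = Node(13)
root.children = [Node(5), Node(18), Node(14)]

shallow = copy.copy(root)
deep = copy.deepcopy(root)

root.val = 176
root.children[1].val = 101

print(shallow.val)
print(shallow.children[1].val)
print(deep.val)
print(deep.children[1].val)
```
13
101
13
18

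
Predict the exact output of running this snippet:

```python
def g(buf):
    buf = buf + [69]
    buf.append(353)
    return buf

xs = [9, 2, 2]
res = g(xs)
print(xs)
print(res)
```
[9, 2, 2]
[9, 2, 2, 69, 353]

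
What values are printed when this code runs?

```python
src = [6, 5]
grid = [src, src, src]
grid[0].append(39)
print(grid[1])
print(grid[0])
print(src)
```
[6, 5, 39]
[6, 5, 39]
[6, 5, 39]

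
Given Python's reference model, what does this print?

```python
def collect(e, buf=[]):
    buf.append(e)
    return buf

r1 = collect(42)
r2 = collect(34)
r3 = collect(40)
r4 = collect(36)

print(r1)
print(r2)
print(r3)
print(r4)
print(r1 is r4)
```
[42, 34, 40, 36]
[42, 34, 40, 36]
[42, 34, 40, 36]
[42, 34, 40, 36]
True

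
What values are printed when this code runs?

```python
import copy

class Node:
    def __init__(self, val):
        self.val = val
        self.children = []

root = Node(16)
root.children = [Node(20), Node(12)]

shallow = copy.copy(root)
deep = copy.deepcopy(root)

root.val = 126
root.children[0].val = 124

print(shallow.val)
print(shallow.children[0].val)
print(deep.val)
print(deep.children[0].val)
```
16
124
16
20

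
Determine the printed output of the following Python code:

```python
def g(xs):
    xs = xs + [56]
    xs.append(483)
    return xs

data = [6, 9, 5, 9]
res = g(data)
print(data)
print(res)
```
[6, 9, 5, 9]
[6, 9, 5, 9, 56, 483]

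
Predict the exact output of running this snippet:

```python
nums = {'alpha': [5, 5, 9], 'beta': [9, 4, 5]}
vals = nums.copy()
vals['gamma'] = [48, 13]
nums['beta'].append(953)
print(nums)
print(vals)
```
{'alpha': [5, 5, 9], 'beta': [9, 4, 5, 953]}
{'alpha': [5, 5, 9], 'beta': [9, 4, 5, 953], 'gamma': [48, 13]}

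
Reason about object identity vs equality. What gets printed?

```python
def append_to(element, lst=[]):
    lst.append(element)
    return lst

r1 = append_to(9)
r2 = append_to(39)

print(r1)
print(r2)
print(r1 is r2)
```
[9, 39]
[9, 39]
True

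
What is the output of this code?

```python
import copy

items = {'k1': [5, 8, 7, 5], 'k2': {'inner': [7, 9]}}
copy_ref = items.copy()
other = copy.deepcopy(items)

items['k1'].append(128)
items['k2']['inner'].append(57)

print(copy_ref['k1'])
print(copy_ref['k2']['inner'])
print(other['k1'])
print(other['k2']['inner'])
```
[5, 8, 7, 5, 128]
[7, 9, 57]
[5, 8, 7, 5]
[7, 9]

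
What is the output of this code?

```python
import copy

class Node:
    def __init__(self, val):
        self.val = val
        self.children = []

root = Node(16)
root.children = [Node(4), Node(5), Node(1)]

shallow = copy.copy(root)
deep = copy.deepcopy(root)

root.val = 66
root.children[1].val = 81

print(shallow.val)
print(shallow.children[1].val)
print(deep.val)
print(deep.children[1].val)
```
16
81
16
5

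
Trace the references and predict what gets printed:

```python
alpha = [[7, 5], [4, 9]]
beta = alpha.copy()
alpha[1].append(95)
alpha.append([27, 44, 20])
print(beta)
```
[[7, 5], [4, 9, 95]]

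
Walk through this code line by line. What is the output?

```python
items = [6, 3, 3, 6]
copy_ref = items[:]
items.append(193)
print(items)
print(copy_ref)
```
[6, 3, 3, 6, 193]
[6, 3, 3, 6]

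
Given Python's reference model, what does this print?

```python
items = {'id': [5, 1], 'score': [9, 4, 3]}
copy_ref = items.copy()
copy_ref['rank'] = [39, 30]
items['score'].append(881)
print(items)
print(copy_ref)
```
{'id': [5, 1], 'score': [9, 4, 3, 881]}
{'id': [5, 1], 'score': [9, 4, 3, 881], 'rank': [39, 30]}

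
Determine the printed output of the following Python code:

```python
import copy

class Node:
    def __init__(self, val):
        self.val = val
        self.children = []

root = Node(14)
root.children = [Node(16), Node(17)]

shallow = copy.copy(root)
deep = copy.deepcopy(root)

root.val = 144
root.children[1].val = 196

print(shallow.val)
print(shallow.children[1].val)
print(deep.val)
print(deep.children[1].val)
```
14
196
14
17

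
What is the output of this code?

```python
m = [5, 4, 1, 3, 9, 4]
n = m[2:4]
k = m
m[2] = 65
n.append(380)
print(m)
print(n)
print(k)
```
[5, 4, 65, 3, 9, 4]
[1, 3, 380]
[5, 4, 65, 3, 9, 4]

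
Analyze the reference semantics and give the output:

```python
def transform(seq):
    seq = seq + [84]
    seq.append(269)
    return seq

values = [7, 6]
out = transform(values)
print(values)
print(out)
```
[7, 6]
[7, 6, 84, 269]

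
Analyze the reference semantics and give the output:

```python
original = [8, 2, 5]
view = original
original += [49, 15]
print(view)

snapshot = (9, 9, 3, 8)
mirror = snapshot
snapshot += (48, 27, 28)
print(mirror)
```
[8, 2, 5, 49, 15]
(9, 9, 3, 8)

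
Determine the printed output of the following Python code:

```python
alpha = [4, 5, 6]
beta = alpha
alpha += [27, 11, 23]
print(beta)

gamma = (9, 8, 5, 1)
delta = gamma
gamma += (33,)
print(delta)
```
[4, 5, 6, 27, 11, 23]
(9, 8, 5, 1)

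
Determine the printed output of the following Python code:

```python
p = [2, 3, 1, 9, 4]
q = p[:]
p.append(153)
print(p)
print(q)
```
[2, 3, 1, 9, 4, 153]
[2, 3, 1, 9, 4]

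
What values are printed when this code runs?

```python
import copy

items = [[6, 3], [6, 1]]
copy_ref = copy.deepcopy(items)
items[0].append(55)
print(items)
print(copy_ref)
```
[[6, 3, 55], [6, 1]]
[[6, 3], [6, 1]]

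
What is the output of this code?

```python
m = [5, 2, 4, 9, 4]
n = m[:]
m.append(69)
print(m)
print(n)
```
[5, 2, 4, 9, 4, 69]
[5, 2, 4, 9, 4]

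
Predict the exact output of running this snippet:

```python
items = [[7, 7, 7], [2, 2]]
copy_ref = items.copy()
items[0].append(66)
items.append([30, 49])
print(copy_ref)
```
[[7, 7, 7, 66], [2, 2]]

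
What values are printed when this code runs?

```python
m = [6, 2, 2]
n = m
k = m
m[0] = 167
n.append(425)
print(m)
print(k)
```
[167, 2, 2, 425]
[167, 2, 2, 425]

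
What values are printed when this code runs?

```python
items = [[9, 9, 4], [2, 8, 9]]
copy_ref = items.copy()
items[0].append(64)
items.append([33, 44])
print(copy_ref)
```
[[9, 9, 4, 64], [2, 8, 9]]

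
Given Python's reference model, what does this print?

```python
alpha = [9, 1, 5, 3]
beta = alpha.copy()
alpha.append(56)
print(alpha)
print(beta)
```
[9, 1, 5, 3, 56]
[9, 1, 5, 3]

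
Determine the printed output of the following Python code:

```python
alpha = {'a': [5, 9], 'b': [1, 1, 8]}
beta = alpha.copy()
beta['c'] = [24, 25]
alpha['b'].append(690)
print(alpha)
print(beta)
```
{'a': [5, 9], 'b': [1, 1, 8, 690]}
{'a': [5, 9], 'b': [1, 1, 8, 690], 'c': [24, 25]}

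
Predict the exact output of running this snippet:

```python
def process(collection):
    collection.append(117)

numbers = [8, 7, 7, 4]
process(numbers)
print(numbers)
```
[8, 7, 7, 4, 117]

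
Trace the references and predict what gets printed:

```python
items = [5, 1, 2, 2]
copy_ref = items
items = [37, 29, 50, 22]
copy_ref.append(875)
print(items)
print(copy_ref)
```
[37, 29, 50, 22]
[5, 1, 2, 2, 875]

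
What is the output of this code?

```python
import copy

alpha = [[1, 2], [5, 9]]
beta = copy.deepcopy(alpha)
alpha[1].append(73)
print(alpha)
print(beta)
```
[[1, 2], [5, 9, 73]]
[[1, 2], [5, 9]]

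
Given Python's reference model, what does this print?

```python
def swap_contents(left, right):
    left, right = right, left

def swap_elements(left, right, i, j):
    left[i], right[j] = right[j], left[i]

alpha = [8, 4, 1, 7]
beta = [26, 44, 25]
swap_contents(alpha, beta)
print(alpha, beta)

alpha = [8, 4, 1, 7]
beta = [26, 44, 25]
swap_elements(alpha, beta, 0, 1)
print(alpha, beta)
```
[8, 4, 1, 7] [26, 44, 25]
[44, 4, 1, 7] [26, 8, 25]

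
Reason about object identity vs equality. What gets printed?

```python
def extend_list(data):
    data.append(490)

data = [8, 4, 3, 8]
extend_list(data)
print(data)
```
[8, 4, 3, 8, 490]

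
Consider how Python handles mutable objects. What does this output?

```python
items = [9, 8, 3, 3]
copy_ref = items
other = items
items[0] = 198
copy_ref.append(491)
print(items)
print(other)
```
[198, 8, 3, 3, 491]
[198, 8, 3, 3, 491]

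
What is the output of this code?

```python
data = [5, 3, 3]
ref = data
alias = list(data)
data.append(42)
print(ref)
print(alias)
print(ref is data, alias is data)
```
[5, 3, 3, 42]
[5, 3, 3]
True False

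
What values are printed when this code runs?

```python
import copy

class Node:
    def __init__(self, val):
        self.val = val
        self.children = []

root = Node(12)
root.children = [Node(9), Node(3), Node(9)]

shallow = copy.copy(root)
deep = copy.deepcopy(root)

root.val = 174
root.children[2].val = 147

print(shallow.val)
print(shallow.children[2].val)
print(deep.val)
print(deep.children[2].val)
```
12
147
12
9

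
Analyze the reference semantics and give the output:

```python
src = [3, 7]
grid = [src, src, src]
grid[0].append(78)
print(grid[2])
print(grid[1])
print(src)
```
[3, 7, 78]
[3, 7, 78]
[3, 7, 78]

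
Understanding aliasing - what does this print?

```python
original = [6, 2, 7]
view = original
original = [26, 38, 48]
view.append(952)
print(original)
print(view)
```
[26, 38, 48]
[6, 2, 7, 952]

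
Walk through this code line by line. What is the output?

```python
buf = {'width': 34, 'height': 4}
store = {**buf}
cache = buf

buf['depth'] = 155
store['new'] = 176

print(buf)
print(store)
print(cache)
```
{'width': 34, 'height': 4, 'depth': 155}
{'width': 34, 'height': 4, 'new': 176}
{'width': 34, 'height': 4, 'depth': 155}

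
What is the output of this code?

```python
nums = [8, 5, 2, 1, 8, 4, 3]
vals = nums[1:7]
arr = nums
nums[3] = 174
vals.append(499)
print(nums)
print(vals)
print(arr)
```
[8, 5, 2, 174, 8, 4, 3]
[5, 2, 1, 8, 4, 3, 499]
[8, 5, 2, 174, 8, 4, 3]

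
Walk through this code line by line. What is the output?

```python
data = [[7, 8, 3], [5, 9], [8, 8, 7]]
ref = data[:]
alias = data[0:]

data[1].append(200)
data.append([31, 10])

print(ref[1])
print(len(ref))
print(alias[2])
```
[5, 9, 200]
3
[8, 8, 7]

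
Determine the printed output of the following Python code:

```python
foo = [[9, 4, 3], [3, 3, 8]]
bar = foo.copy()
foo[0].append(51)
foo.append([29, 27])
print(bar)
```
[[9, 4, 3, 51], [3, 3, 8]]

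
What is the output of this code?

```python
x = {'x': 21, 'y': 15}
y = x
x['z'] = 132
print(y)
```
{'x': 21, 'y': 15, 'z': 132}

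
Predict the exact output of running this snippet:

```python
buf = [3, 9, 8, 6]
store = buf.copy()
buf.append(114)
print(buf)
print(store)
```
[3, 9, 8, 6, 114]
[3, 9, 8, 6]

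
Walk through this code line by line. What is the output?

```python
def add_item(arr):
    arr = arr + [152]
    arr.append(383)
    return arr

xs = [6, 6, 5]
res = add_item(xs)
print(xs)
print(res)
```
[6, 6, 5]
[6, 6, 5, 152, 383]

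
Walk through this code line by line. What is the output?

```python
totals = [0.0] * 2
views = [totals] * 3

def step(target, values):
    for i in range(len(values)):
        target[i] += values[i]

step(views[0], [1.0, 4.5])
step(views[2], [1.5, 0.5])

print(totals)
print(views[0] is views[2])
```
[2.5, 5.0]
True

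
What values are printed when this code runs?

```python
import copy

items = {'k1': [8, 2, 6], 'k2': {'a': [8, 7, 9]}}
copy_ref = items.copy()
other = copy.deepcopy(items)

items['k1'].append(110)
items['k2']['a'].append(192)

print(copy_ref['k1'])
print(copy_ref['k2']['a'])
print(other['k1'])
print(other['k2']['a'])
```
[8, 2, 6, 110]
[8, 7, 9, 192]
[8, 2, 6]
[8, 7, 9]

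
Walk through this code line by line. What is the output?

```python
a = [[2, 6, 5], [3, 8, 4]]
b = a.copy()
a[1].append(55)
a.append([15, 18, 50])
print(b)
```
[[2, 6, 5], [3, 8, 4, 55]]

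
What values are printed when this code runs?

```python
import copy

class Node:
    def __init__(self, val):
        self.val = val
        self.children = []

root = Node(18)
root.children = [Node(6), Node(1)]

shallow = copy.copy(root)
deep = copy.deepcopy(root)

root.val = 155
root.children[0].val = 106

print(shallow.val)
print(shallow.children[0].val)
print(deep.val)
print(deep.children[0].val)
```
18
106
18
6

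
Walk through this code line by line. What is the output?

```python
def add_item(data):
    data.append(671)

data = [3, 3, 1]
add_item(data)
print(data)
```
[3, 3, 1, 671]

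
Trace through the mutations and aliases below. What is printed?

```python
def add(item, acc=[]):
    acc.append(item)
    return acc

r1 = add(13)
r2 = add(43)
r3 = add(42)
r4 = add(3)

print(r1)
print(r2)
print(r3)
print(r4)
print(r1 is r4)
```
[13, 43, 42, 3]
[13, 43, 42, 3]
[13, 43, 42, 3]
[13, 43, 42, 3]
True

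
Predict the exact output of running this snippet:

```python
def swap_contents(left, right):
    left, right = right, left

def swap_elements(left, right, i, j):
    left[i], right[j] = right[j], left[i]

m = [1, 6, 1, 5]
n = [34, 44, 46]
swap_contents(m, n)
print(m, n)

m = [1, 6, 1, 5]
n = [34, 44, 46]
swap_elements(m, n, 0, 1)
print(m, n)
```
[1, 6, 1, 5] [34, 44, 46]
[44, 6, 1, 5] [34, 1, 46]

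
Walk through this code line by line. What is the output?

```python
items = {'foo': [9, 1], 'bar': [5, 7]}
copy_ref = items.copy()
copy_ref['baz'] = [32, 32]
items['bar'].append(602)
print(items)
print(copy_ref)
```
{'foo': [9, 1], 'bar': [5, 7, 602]}
{'foo': [9, 1], 'bar': [5, 7, 602], 'baz': [32, 32]}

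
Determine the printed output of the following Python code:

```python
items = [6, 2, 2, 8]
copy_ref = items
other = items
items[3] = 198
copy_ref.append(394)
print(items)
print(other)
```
[6, 2, 2, 198, 394]
[6, 2, 2, 198, 394]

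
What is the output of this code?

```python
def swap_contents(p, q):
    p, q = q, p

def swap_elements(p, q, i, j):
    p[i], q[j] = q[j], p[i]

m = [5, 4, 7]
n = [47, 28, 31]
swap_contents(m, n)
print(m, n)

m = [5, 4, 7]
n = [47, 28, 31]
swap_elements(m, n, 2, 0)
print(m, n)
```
[5, 4, 7] [47, 28, 31]
[5, 4, 47] [7, 28, 31]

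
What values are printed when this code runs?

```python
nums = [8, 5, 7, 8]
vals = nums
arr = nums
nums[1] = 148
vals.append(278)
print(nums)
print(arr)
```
[8, 148, 7, 8, 278]
[8, 148, 7, 8, 278]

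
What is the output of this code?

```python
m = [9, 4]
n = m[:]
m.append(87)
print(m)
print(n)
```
[9, 4, 87]
[9, 4]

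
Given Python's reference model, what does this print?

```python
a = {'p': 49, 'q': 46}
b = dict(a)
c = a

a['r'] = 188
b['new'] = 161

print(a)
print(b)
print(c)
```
{'p': 49, 'q': 46, 'r': 188}
{'p': 49, 'q': 46, 'new': 161}
{'p': 49, 'q': 46, 'r': 188}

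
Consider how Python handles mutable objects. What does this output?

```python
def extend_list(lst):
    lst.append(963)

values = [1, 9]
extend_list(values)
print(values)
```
[1, 9, 963]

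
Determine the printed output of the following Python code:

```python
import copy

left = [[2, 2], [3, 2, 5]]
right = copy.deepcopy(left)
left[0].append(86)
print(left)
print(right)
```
[[2, 2, 86], [3, 2, 5]]
[[2, 2], [3, 2, 5]]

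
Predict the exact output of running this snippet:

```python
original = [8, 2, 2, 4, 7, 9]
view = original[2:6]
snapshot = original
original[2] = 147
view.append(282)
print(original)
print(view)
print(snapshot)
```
[8, 2, 147, 4, 7, 9]
[2, 4, 7, 9, 282]
[8, 2, 147, 4, 7, 9]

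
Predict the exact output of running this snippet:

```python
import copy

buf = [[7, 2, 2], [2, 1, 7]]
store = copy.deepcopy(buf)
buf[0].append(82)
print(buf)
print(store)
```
[[7, 2, 2, 82], [2, 1, 7]]
[[7, 2, 2], [2, 1, 7]]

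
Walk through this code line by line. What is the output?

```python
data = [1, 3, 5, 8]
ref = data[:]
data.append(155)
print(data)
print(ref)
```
[1, 3, 5, 8, 155]
[1, 3, 5, 8]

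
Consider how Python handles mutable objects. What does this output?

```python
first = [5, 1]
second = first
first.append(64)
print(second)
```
[5, 1, 64]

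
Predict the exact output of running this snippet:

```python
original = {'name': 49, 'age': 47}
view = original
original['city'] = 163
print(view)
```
{'name': 49, 'age': 47, 'city': 163}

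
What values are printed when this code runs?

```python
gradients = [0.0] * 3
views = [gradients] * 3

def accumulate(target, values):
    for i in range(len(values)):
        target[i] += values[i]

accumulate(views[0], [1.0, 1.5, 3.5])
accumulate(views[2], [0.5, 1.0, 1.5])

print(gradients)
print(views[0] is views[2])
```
[1.5, 2.5, 5.0]
True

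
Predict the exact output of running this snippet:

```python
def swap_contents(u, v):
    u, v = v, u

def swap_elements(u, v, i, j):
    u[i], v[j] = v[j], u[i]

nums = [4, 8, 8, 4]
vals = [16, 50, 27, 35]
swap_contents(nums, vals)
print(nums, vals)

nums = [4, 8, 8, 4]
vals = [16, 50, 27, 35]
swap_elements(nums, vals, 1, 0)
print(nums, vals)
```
[4, 8, 8, 4] [16, 50, 27, 35]
[4, 16, 8, 4] [8, 50, 27, 35]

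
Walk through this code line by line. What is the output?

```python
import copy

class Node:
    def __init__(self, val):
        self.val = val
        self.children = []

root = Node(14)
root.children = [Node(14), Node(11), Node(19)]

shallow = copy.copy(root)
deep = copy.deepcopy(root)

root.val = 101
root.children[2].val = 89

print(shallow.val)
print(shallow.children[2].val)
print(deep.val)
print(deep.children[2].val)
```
14
89
14
19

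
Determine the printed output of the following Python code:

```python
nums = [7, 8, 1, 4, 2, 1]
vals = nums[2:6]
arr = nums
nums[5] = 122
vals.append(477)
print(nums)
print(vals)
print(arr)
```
[7, 8, 1, 4, 2, 122]
[1, 4, 2, 1, 477]
[7, 8, 1, 4, 2, 122]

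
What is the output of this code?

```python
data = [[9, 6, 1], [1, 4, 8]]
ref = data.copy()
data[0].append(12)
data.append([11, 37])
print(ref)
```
[[9, 6, 1, 12], [1, 4, 8]]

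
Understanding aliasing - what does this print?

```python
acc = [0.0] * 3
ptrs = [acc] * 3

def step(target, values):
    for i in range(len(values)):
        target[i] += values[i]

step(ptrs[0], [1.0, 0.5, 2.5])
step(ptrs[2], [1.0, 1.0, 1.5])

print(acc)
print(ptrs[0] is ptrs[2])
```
[2.0, 1.5, 4.0]
True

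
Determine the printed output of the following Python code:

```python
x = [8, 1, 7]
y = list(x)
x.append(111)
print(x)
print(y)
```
[8, 1, 7, 111]
[8, 1, 7]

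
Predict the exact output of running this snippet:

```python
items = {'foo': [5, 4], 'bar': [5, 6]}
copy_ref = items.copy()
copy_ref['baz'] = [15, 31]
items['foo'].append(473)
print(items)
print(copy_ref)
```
{'foo': [5, 4, 473], 'bar': [5, 6]}
{'foo': [5, 4, 473], 'bar': [5, 6], 'baz': [15, 31]}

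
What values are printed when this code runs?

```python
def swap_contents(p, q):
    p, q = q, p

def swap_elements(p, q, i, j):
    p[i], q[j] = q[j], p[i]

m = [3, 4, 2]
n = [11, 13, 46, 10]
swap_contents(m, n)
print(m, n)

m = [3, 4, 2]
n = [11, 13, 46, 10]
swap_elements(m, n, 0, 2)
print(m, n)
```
[3, 4, 2] [11, 13, 46, 10]
[46, 4, 2] [11, 13, 3, 10]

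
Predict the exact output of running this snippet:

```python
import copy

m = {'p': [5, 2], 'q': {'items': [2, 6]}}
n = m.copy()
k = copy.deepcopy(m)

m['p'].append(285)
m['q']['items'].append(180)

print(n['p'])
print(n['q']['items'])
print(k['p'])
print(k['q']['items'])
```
[5, 2, 285]
[2, 6, 180]
[5, 2]
[2, 6]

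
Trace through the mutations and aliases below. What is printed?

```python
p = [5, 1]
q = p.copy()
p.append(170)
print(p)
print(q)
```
[5, 1, 170]
[5, 1]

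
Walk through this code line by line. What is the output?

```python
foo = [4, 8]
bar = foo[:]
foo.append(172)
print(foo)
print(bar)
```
[4, 8, 172]
[4, 8]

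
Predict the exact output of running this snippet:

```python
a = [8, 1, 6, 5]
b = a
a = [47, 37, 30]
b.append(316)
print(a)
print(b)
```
[47, 37, 30]
[8, 1, 6, 5, 316]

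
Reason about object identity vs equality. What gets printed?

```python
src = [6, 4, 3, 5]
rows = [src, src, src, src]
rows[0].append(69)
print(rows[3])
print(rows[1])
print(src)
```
[6, 4, 3, 5, 69]
[6, 4, 3, 5, 69]
[6, 4, 3, 5, 69]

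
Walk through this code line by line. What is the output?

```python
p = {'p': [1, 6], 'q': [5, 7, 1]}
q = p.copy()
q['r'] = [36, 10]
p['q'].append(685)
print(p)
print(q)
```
{'p': [1, 6], 'q': [5, 7, 1, 685]}
{'p': [1, 6], 'q': [5, 7, 1, 685], 'r': [36, 10]}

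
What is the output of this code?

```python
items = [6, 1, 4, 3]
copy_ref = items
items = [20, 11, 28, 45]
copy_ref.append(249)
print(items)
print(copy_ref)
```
[20, 11, 28, 45]
[6, 1, 4, 3, 249]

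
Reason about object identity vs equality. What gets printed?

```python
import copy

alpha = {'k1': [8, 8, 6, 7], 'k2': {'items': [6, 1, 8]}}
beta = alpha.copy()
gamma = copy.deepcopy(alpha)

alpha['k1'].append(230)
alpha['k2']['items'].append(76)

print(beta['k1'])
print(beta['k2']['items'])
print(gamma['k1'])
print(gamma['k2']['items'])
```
[8, 8, 6, 7, 230]
[6, 1, 8, 76]
[8, 8, 6, 7]
[6, 1, 8]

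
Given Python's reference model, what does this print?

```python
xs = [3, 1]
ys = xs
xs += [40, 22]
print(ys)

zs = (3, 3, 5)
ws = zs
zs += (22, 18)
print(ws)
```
[3, 1, 40, 22]
(3, 3, 5)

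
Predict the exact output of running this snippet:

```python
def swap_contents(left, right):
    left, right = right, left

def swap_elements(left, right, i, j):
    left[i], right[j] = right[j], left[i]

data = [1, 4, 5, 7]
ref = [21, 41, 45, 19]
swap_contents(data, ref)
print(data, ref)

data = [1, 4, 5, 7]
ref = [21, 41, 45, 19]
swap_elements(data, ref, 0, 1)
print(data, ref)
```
[1, 4, 5, 7] [21, 41, 45, 19]
[41, 4, 5, 7] [21, 1, 45, 19]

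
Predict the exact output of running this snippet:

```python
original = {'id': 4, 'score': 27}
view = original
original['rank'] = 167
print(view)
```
{'id': 4, 'score': 27, 'rank': 167}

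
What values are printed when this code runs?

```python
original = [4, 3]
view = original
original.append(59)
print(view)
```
[4, 3, 59]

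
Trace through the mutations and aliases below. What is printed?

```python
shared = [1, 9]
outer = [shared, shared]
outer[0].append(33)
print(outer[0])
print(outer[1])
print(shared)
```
[1, 9, 33]
[1, 9, 33]
[1, 9, 33]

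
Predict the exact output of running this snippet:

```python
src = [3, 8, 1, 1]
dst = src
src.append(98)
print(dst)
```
[3, 8, 1, 1, 98]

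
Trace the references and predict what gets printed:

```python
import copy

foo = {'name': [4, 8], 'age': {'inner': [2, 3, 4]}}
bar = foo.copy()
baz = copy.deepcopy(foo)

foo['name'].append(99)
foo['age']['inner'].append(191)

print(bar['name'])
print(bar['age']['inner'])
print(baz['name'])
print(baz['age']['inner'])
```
[4, 8, 99]
[2, 3, 4, 191]
[4, 8]
[2, 3, 4]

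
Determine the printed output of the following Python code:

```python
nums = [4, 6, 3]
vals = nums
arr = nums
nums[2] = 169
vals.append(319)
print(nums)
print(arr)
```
[4, 6, 169, 319]
[4, 6, 169, 319]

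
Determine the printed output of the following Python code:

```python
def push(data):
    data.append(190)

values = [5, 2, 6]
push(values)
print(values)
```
[5, 2, 6, 190]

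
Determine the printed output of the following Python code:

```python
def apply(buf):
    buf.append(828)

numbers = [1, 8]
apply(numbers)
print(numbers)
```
[1, 8, 828]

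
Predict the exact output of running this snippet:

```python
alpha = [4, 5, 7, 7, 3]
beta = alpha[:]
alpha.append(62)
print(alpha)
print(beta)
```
[4, 5, 7, 7, 3, 62]
[4, 5, 7, 7, 3]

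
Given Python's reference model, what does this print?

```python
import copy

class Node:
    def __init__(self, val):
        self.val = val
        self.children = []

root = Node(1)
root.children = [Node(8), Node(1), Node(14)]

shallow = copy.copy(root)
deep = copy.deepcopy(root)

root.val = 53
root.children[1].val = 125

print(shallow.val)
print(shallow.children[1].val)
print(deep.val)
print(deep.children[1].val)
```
1
125
1
1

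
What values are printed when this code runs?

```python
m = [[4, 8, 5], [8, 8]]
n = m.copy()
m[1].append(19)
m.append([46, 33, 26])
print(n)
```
[[4, 8, 5], [8, 8, 19]]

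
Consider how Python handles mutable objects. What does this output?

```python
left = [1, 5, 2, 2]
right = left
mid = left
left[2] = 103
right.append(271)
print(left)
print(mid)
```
[1, 5, 103, 2, 271]
[1, 5, 103, 2, 271]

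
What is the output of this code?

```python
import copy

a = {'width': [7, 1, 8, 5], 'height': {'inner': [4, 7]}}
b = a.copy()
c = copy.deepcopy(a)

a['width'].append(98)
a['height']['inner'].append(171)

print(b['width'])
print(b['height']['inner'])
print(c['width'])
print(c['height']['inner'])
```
[7, 1, 8, 5, 98]
[4, 7, 171]
[7, 1, 8, 5]
[4, 7]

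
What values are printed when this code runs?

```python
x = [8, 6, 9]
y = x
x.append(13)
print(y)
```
[8, 6, 9, 13]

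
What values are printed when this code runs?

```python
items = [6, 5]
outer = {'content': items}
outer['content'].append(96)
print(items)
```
[6, 5, 96]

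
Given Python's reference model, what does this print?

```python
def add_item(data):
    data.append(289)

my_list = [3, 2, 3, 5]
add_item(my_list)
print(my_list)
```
[3, 2, 3, 5, 289]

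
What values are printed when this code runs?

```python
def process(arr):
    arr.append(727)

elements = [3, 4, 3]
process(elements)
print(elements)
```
[3, 4, 3, 727]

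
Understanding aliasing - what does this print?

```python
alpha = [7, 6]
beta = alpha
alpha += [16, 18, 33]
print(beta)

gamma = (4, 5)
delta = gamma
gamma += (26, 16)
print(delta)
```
[7, 6, 16, 18, 33]
(4, 5)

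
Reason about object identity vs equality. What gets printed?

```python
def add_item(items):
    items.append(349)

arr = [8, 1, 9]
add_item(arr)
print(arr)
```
[8, 1, 9, 349]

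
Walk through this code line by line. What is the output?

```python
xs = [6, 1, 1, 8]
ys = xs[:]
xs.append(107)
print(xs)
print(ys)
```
[6, 1, 1, 8, 107]
[6, 1, 1, 8]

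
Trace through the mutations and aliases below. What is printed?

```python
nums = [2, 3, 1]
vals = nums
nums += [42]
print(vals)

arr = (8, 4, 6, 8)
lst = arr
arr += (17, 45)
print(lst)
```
[2, 3, 1, 42]
(8, 4, 6, 8)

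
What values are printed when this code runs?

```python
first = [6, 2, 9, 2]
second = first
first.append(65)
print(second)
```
[6, 2, 9, 2, 65]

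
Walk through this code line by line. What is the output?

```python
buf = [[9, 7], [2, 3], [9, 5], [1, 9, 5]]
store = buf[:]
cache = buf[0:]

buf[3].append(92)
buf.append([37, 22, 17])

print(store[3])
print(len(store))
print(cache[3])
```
[1, 9, 5, 92]
4
[1, 9, 5, 92]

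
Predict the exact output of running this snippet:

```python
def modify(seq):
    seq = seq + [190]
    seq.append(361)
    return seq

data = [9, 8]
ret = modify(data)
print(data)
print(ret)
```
[9, 8]
[9, 8, 190, 361]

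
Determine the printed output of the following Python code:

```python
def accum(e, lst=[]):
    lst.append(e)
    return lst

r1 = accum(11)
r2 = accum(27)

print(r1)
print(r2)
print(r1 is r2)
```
[11, 27]
[11, 27]
True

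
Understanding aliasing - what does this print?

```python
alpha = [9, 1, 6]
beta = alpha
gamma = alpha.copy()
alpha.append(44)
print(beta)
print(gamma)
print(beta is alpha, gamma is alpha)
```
[9, 1, 6, 44]
[9, 1, 6]
True False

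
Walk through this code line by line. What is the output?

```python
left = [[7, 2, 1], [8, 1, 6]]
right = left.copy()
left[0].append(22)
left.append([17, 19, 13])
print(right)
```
[[7, 2, 1, 22], [8, 1, 6]]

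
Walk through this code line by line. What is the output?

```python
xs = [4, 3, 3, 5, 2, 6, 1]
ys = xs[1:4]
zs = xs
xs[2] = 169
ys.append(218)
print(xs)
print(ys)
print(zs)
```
[4, 3, 169, 5, 2, 6, 1]
[3, 3, 5, 218]
[4, 3, 169, 5, 2, 6, 1]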